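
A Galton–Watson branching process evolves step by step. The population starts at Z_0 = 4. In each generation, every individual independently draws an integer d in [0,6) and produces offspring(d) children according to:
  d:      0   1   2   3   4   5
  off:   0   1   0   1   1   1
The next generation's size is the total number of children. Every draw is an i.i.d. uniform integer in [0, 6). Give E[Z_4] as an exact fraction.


Outcome values over d=0..5: [0, 1, 0, 1, 1, 1]
Σy = 4, Σy² = 4, M = 6
μ = 4/6 = 2/3,  σ² = 4/6 − (2/3)² = 2/9
E[Z_0] = 4
E[Z_1] = 2/3·E[Z_0] = 8/3
E[Z_2] = 2/3·E[Z_1] = 16/9
E[Z_3] = 2/3·E[Z_2] = 32/27
E[Z_4] = 2/3·E[Z_3] = 64/81

64/81


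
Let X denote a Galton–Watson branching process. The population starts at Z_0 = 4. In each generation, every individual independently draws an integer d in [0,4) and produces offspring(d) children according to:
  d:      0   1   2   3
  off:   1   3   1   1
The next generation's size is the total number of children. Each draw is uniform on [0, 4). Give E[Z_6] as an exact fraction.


Outcome values over d=0..3: [1, 3, 1, 1]
Σy = 6, Σy² = 12, M = 4
μ = 6/4 = 3/2,  σ² = 12/4 − (3/2)² = 3/4
E[Z_0] = 4
E[Z_1] = 3/2·E[Z_0] = 6
E[Z_2] = 3/2·E[Z_1] = 9
E[Z_3] = 3/2·E[Z_2] = 27/2
E[Z_4] = 3/2·E[Z_3] = 81/4
E[Z_5] = 3/2·E[Z_4] = 243/8
E[Z_6] = 3/2·E[Z_5] = 729/16

729/16


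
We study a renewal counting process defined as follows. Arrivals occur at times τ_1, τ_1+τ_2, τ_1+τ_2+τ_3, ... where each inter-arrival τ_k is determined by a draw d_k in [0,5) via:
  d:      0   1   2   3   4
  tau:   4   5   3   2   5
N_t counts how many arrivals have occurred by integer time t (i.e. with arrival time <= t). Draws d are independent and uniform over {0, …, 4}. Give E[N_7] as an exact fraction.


Inter-arrival values over d=0..4: [4, 5, 3, 2, 5]
Each d has probability 1/5, so the pmf of τ is: f(2) = 1/5, f(3) = 1/5, f(4) = 1/5, f(5) = 2/5
Renewal equation for m(n) = E[N_n]: condition on τ_1 = k (if k <= n, one arrival plus a fresh copy on the remaining n−k steps): m(n) = F(n) + Σ_{k<=n} f(k)·m(n−k), where F(n) = P(τ <= n) and m(0) = 0
m(1) = F(1) = 0
m(2) = F(2) = 1/5
m(3) = F(3) = 2/5
m(4) = F(4) + f(2)·m(2) = 3/5 + 1/5·1/5 = 16/25
m(5) = F(5) + f(2)·m(3) + f(3)·m(2) = 1 + 1/5·2/5 + 1/5·1/5 = 28/25
m(6) = F(6) + f(2)·m(4) + f(3)·m(3) + f(4)·m(2) = 1 + 1/5·16/25 + 1/5·2/5 + 1/5·1/5 = 156/125
m(7) = F(7) + f(2)·m(5) + f(3)·m(4) + f(4)·m(3) + f(5)·m(2) = 1 + 1/5·28/25 + 1/5·16/25 + 1/5·2/5 + 2/5·1/5 = 189/125
E[N_7] = m(7) = 189/125

189/125


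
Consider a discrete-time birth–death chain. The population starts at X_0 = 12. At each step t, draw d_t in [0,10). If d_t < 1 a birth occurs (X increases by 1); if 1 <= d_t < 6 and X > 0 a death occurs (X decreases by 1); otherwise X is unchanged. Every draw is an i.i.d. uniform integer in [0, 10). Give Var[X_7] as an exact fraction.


77/25

X can drop by at most 1 per step and X_0 = 12 > T = 7, so X_t >= 12 − t >= 5 > 0 for every t <= 7: the floor at 0 (the 'and X > 0' condition) never binds. Hence X_7 = X_0 + Σ_{t<7} Y_t with i.i.d. increments Y_t = y(d_t) ∈ {+1, −1, 0}.
Outcome values over d=0..9: [1, -1, -1, -1, -1, -1, 0, 0, 0, 0]
Σy = -4, Σy² = 6, M = 10
μ = -4/10 = -2/5,  σ² = 6/10 − (-2/5)² = 11/25
Independent increments: Var[X_7] = 7·σ² = 7·(11/25) = 77/25


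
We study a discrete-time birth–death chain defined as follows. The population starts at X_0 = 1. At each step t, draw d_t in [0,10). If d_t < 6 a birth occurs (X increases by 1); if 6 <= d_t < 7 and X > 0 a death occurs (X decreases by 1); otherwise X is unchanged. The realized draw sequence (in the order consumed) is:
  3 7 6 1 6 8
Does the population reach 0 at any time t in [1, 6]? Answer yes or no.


t=0: X=1, d=3 → birth, X_1=2
t=1: X=2, d=7 → hold, X_2=2
t=2: X=2, d=6 → death, X_3=1
t=3: X=1, d=1 → birth, X_4=2
t=4: X=2, d=6 → death, X_5=1
t=5: X=1, d=8 → hold, X_6=1

no


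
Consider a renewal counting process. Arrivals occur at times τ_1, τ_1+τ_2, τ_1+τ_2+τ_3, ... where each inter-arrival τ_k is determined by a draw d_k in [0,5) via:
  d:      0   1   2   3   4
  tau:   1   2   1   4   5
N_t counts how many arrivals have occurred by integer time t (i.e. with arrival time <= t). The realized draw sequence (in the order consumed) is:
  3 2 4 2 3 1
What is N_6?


2

draw d_1=3: τ_1=4, arrival time A_1=4
draw d_2=2: τ_2=1, arrival time A_2=5
draw d_3=4: τ_3=5, arrival time A_3=10
draw d_4=2: τ_4=1, arrival time A_4=11
draw d_5=3: τ_5=4, arrival time A_5=15
draw d_6=1: τ_6=2, arrival time A_6=17
N_t over t=0..6: 0:0 1:0 2:0 3:0 4:1 5:2 6:2


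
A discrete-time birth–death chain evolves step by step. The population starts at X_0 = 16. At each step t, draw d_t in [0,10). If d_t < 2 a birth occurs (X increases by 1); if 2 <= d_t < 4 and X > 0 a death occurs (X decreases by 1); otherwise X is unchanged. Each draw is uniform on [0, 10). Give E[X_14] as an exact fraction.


X can drop by at most 1 per step and X_0 = 16 > T = 14, so X_t >= 16 − t >= 2 > 0 for every t <= 14: the floor at 0 (the 'and X > 0' condition) never binds. Hence X_14 = X_0 + Σ_{t<14} Y_t with i.i.d. increments Y_t = y(d_t) ∈ {+1, −1, 0}.
Outcome values over d=0..9: [1, 1, -1, -1, 0, 0, 0, 0, 0, 0]
Σy = 0, Σy² = 4, M = 10
μ = 0/10 = 0,  σ² = 4/10 − (0)² = 2/5
E[X_14] = 16 + 14·(0) = 16

16


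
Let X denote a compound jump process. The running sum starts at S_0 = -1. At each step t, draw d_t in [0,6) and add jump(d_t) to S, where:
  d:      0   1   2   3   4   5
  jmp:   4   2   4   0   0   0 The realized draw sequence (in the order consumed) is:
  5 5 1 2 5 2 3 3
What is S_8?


9

t=0: S=-1, d=5, jump=0, S_1=-1
t=1: S=-1, d=5, jump=0, S_2=-1
t=2: S=-1, d=1, jump=2, S_3=1
t=3: S=1, d=2, jump=4, S_4=5
t=4: S=5, d=5, jump=0, S_5=5
t=5: S=5, d=2, jump=4, S_6=9
t=6: S=9, d=3, jump=0, S_7=9
t=7: S=9, d=3, jump=0, S_8=9


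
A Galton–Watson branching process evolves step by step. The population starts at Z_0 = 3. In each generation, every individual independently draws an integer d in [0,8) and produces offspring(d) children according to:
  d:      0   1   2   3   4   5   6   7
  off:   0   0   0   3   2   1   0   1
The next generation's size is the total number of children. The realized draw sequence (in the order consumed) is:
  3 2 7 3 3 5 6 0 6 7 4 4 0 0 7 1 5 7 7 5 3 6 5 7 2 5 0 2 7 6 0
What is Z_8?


0

gen 0: Z_0=3, draws=[3, 2, 7], offspring=[3, 0, 1], Z_1=4
gen 1: Z_1=4, draws=[3, 3, 5, 6], offspring=[3, 3, 1, 0], Z_2=7
gen 2: Z_2=7, draws=[0, 6, 7, 4, 4, 0, 0], offspring=[0, 0, 1, 2, 2, 0, 0], Z_3=5
gen 3: Z_3=5, draws=[7, 1, 5, 7, 7], offspring=[1, 0, 1, 1, 1], Z_4=4
gen 4: Z_4=4, draws=[5, 3, 6, 5], offspring=[1, 3, 0, 1], Z_5=5
gen 5: Z_5=5, draws=[7, 2, 5, 0, 2], offspring=[1, 0, 1, 0, 0], Z_6=2
gen 6: Z_6=2, draws=[7, 6], offspring=[1, 0], Z_7=1
gen 7: Z_7=1, draws=[0], offspring=[0], Z_8=0


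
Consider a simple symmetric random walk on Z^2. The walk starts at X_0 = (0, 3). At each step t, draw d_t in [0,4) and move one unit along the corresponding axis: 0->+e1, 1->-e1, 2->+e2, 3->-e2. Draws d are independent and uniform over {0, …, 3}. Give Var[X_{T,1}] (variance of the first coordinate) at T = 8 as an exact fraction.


4

Outcome values over d=0..3: [1, -1, 0, 0]
Σy = 0, Σy² = 2, M = 4
μ = 0/4 = 0,  σ² = 2/4 − (0)² = 1/2
Independent increments: Var[X_8] = 8·σ² = 8·(1/2) = 4


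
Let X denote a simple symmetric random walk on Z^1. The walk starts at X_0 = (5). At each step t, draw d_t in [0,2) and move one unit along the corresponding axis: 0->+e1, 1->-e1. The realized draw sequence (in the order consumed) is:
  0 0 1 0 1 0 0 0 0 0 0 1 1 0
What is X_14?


t=0: X=(5), d=0 → +e1, X_1=(6)
t=1: X=(6), d=0 → +e1, X_2=(7)
t=2: X=(7), d=1 → -e1, X_3=(6)
t=3: X=(6), d=0 → +e1, X_4=(7)
t=4: X=(7), d=1 → -e1, X_5=(6)
t=5: X=(6), d=0 → +e1, X_6=(7)
t=6: X=(7), d=0 → +e1, X_7=(8)
t=7: X=(8), d=0 → +e1, X_8=(9)
t=8: X=(9), d=0 → +e1, X_9=(10)
t=9: X=(10), d=0 → +e1, X_10=(11)
t=10: X=(11), d=0 → +e1, X_11=(12)
t=11: X=(12), d=1 → -e1, X_12=(11)
t=12: X=(11), d=1 → -e1, X_13=(10)
t=13: X=(10), d=0 → +e1, X_14=(11)

(11)


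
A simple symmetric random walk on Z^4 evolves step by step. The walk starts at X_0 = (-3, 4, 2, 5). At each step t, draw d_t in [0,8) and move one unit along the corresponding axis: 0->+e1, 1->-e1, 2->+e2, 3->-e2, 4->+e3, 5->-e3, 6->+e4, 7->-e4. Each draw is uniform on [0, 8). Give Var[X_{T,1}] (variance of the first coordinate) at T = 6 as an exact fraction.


Outcome values over d=0..7: [1, -1, 0, 0, 0, 0, 0, 0]
Σy = 0, Σy² = 2, M = 8
μ = 0/8 = 0,  σ² = 2/8 − (0)² = 1/4
Independent increments: Var[X_6] = 6·σ² = 6·(1/4) = 3/2

3/2


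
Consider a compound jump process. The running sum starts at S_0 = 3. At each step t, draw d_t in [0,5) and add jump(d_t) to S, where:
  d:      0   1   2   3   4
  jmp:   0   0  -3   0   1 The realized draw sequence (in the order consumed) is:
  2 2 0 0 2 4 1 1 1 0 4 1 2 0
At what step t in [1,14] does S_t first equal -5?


6

t=0: S=3, d=2, jump=-3, S_1=0
t=1: S=0, d=2, jump=-3, S_2=-3
t=2: S=-3, d=0, jump=0, S_3=-3
t=3: S=-3, d=0, jump=0, S_4=-3
t=4: S=-3, d=2, jump=-3, S_5=-6
t=5: S=-6, d=4, jump=1, S_6=-5
t=6: S=-5, d=1, jump=0, S_7=-5
t=7: S=-5, d=1, jump=0, S_8=-5
t=8: S=-5, d=1, jump=0, S_9=-5
t=9: S=-5, d=0, jump=0, S_10=-5
t=10: S=-5, d=4, jump=1, S_11=-4
t=11: S=-4, d=1, jump=0, S_12=-4
t=12: S=-4, d=2, jump=-3, S_13=-7
t=13: S=-7, d=0, jump=0, S_14=-7


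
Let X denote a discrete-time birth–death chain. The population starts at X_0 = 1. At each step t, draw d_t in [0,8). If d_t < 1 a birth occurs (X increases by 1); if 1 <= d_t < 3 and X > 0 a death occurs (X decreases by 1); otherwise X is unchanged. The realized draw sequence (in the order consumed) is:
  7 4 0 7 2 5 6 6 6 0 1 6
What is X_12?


1

t=0: X=1, d=7 → hold, X_1=1
t=1: X=1, d=4 → hold, X_2=1
t=2: X=1, d=0 → birth, X_3=2
t=3: X=2, d=7 → hold, X_4=2
t=4: X=2, d=2 → death, X_5=1
t=5: X=1, d=5 → hold, X_6=1
t=6: X=1, d=6 → hold, X_7=1
t=7: X=1, d=6 → hold, X_8=1
t=8: X=1, d=6 → hold, X_9=1
t=9: X=1, d=0 → birth, X_10=2
t=10: X=2, d=1 → death, X_11=1
t=11: X=1, d=6 → hold, X_12=1


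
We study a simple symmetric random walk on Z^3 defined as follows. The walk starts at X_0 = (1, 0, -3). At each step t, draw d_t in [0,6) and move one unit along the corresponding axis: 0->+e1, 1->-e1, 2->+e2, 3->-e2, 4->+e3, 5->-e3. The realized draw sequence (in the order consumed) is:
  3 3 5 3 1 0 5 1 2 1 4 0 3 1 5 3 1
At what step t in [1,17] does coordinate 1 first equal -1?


t=0: X=(1, 0, -3), d=3 → -e2, X_1=(1, -1, -3)
t=1: X=(1, -1, -3), d=3 → -e2, X_2=(1, -2, -3)
t=2: X=(1, -2, -3), d=5 → -e3, X_3=(1, -2, -4)
t=3: X=(1, -2, -4), d=3 → -e2, X_4=(1, -3, -4)
t=4: X=(1, -3, -4), d=1 → -e1, X_5=(0, -3, -4)
t=5: X=(0, -3, -4), d=0 → +e1, X_6=(1, -3, -4)
t=6: X=(1, -3, -4), d=5 → -e3, X_7=(1, -3, -5)
t=7: X=(1, -3, -5), d=1 → -e1, X_8=(0, -3, -5)
t=8: X=(0, -3, -5), d=2 → +e2, X_9=(0, -2, -5)
t=9: X=(0, -2, -5), d=1 → -e1, X_10=(-1, -2, -5)
t=10: X=(-1, -2, -5), d=4 → +e3, X_11=(-1, -2, -4)
t=11: X=(-1, -2, -4), d=0 → +e1, X_12=(0, -2, -4)
t=12: X=(0, -2, -4), d=3 → -e2, X_13=(0, -3, -4)
t=13: X=(0, -3, -4), d=1 → -e1, X_14=(-1, -3, -4)
t=14: X=(-1, -3, -4), d=5 → -e3, X_15=(-1, -3, -5)
t=15: X=(-1, -3, -5), d=3 → -e2, X_16=(-1, -4, -5)
t=16: X=(-1, -4, -5), d=1 → -e1, X_17=(-2, -4, -5)

10


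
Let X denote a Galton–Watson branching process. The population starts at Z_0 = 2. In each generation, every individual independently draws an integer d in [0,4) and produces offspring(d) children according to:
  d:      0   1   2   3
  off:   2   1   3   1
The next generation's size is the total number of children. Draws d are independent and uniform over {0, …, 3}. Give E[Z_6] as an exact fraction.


Outcome values over d=0..3: [2, 1, 3, 1]
Σy = 7, Σy² = 15, M = 4
μ = 7/4 = 7/4,  σ² = 15/4 − (7/4)² = 11/16
E[Z_0] = 2
E[Z_1] = 7/4·E[Z_0] = 7/2
E[Z_2] = 7/4·E[Z_1] = 49/8
E[Z_3] = 7/4·E[Z_2] = 343/32
E[Z_4] = 7/4·E[Z_3] = 2401/128
E[Z_5] = 7/4·E[Z_4] = 16807/512
E[Z_6] = 7/4·E[Z_5] = 117649/2048

117649/2048


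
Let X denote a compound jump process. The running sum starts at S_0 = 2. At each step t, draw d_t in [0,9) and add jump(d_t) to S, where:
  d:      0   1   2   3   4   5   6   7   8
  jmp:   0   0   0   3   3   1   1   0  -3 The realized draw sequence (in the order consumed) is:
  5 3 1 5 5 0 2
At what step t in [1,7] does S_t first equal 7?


4

t=0: S=2, d=5, jump=1, S_1=3
t=1: S=3, d=3, jump=3, S_2=6
t=2: S=6, d=1, jump=0, S_3=6
t=3: S=6, d=5, jump=1, S_4=7
t=4: S=7, d=5, jump=1, S_5=8
t=5: S=8, d=0, jump=0, S_6=8
t=6: S=8, d=2, jump=0, S_7=8


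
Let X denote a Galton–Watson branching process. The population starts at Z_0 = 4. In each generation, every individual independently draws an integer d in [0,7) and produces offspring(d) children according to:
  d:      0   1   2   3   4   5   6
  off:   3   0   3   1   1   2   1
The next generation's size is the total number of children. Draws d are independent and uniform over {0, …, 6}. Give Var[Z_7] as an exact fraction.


1785442796098632/678223072849

Outcome values over d=0..6: [3, 0, 3, 1, 1, 2, 1]
Σy = 11, Σy² = 25, M = 7
μ = 11/7 = 11/7,  σ² = 25/7 − (11/7)² = 54/49
V_0 = 0, E_0 = 4
V_1 = 54/49·E_0 + (11/7)²·V_0 = 216/49;  E_1 = 44/7
V_2 = 54/49·E_1 + (11/7)²·V_1 = 42768/2401;  E_2 = 484/49
V_3 = 54/49·E_2 + (11/7)²·V_2 = 6455592/117649;  E_3 = 5324/343
V_4 = 54/49·E_3 + (11/7)²·V_3 = 879737760/5764801;  E_4 = 58564/2401
V_5 = 54/49·E_4 + (11/7)²·V_4 = 114041325816/282475249;  E_5 = 644204/16807
V_6 = 54/49·E_5 + (11/7)²·V_5 = 14383665801648/13841287201;  E_6 = 7086244/117649
V_7 = 54/49·E_6 + (11/7)²·V_6 = 1785442796098632/678223072849;  E_7 = 77948684/823543


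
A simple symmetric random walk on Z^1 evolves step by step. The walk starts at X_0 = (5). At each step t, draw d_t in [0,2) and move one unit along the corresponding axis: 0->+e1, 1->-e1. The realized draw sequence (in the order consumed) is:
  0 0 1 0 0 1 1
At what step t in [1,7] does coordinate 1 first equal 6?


t=0: X=(5), d=0 → +e1, X_1=(6)
t=1: X=(6), d=0 → +e1, X_2=(7)
t=2: X=(7), d=1 → -e1, X_3=(6)
t=3: X=(6), d=0 → +e1, X_4=(7)
t=4: X=(7), d=0 → +e1, X_5=(8)
t=5: X=(8), d=1 → -e1, X_6=(7)
t=6: X=(7), d=1 → -e1, X_7=(6)

1


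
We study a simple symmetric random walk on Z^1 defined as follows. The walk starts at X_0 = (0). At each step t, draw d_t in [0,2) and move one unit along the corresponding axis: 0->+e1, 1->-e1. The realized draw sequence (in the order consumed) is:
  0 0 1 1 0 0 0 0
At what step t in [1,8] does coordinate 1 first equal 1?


1

t=0: X=(0), d=0 → +e1, X_1=(1)
t=1: X=(1), d=0 → +e1, X_2=(2)
t=2: X=(2), d=1 → -e1, X_3=(1)
t=3: X=(1), d=1 → -e1, X_4=(0)
t=4: X=(0), d=0 → +e1, X_5=(1)
t=5: X=(1), d=0 → +e1, X_6=(2)
t=6: X=(2), d=0 → +e1, X_7=(3)
t=7: X=(3), d=0 → +e1, X_8=(4)


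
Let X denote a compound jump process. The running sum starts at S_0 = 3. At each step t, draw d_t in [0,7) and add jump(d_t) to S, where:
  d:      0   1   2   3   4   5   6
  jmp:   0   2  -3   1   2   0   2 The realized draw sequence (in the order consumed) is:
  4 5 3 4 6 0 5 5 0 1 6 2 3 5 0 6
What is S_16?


14

t=0: S=3, d=4, jump=2, S_1=5
t=1: S=5, d=5, jump=0, S_2=5
t=2: S=5, d=3, jump=1, S_3=6
t=3: S=6, d=4, jump=2, S_4=8
t=4: S=8, d=6, jump=2, S_5=10
t=5: S=10, d=0, jump=0, S_6=10
t=6: S=10, d=5, jump=0, S_7=10
t=7: S=10, d=5, jump=0, S_8=10
t=8: S=10, d=0, jump=0, S_9=10
t=9: S=10, d=1, jump=2, S_10=12
t=10: S=12, d=6, jump=2, S_11=14
t=11: S=14, d=2, jump=-3, S_12=11
t=12: S=11, d=3, jump=1, S_13=12
t=13: S=12, d=5, jump=0, S_14=12
t=14: S=12, d=0, jump=0, S_15=12
t=15: S=12, d=6, jump=2, S_16=14


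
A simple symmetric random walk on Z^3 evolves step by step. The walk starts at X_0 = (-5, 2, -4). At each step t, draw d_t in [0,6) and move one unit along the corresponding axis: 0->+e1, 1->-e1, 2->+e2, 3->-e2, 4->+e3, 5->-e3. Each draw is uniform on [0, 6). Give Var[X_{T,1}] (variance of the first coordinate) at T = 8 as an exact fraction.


Outcome values over d=0..5: [1, -1, 0, 0, 0, 0]
Σy = 0, Σy² = 2, M = 6
μ = 0/6 = 0,  σ² = 2/6 − (0)² = 1/3
Independent increments: Var[X_8] = 8·σ² = 8·(1/3) = 8/3

8/3


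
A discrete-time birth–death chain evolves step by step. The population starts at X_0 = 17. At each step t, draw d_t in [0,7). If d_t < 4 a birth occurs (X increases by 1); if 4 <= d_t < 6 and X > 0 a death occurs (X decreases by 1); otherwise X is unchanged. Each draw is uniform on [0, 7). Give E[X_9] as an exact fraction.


X can drop by at most 1 per step and X_0 = 17 > T = 9, so X_t >= 17 − t >= 8 > 0 for every t <= 9: the floor at 0 (the 'and X > 0' condition) never binds. Hence X_9 = X_0 + Σ_{t<9} Y_t with i.i.d. increments Y_t = y(d_t) ∈ {+1, −1, 0}.
Outcome values over d=0..6: [1, 1, 1, 1, -1, -1, 0]
Σy = 2, Σy² = 6, M = 7
μ = 2/7 = 2/7,  σ² = 6/7 − (2/7)² = 38/49
E[X_9] = 17 + 9·(2/7) = 137/7

137/7


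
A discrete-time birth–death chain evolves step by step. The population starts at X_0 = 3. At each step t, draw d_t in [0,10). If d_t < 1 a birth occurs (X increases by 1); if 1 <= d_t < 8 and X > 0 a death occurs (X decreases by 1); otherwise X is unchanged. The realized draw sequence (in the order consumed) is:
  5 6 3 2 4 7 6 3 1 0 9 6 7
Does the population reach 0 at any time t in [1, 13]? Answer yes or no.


t=0: X=3, d=5 → death, X_1=2
t=1: X=2, d=6 → death, X_2=1
t=2: X=1, d=3 → death, X_3=0
t=3: X=0, d=2 → hold, X_4=0
t=4: X=0, d=4 → hold, X_5=0
t=5: X=0, d=7 → hold, X_6=0
t=6: X=0, d=6 → hold, X_7=0
t=7: X=0, d=3 → hold, X_8=0
t=8: X=0, d=1 → hold, X_9=0
t=9: X=0, d=0 → birth, X_10=1
t=10: X=1, d=9 → hold, X_11=1
t=11: X=1, d=6 → death, X_12=0
t=12: X=0, d=7 → hold, X_13=0

yes


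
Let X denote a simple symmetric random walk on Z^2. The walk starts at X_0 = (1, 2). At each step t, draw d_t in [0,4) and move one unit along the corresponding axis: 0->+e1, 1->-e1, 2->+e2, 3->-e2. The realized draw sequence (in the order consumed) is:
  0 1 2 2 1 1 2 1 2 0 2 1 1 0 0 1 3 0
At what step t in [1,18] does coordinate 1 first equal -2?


8

t=0: X=(1, 2), d=0 → +e1, X_1=(2, 2)
t=1: X=(2, 2), d=1 → -e1, X_2=(1, 2)
t=2: X=(1, 2), d=2 → +e2, X_3=(1, 3)
t=3: X=(1, 3), d=2 → +e2, X_4=(1, 4)
t=4: X=(1, 4), d=1 → -e1, X_5=(0, 4)
t=5: X=(0, 4), d=1 → -e1, X_6=(-1, 4)
t=6: X=(-1, 4), d=2 → +e2, X_7=(-1, 5)
t=7: X=(-1, 5), d=1 → -e1, X_8=(-2, 5)
t=8: X=(-2, 5), d=2 → +e2, X_9=(-2, 6)
t=9: X=(-2, 6), d=0 → +e1, X_10=(-1, 6)
t=10: X=(-1, 6), d=2 → +e2, X_11=(-1, 7)
t=11: X=(-1, 7), d=1 → -e1, X_12=(-2, 7)
t=12: X=(-2, 7), d=1 → -e1, X_13=(-3, 7)
t=13: X=(-3, 7), d=0 → +e1, X_14=(-2, 7)
t=14: X=(-2, 7), d=0 → +e1, X_15=(-1, 7)
t=15: X=(-1, 7), d=1 → -e1, X_16=(-2, 7)
t=16: X=(-2, 7), d=3 → -e2, X_17=(-2, 6)
t=17: X=(-2, 6), d=0 → +e1, X_18=(-1, 6)


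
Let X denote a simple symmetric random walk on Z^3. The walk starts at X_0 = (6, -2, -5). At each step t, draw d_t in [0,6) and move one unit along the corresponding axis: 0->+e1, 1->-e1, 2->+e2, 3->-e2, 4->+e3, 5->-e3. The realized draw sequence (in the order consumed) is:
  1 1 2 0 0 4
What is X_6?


(6, -1, -4)

t=0: X=(6, -2, -5), d=1 → -e1, X_1=(5, -2, -5)
t=1: X=(5, -2, -5), d=1 → -e1, X_2=(4, -2, -5)
t=2: X=(4, -2, -5), d=2 → +e2, X_3=(4, -1, -5)
t=3: X=(4, -1, -5), d=0 → +e1, X_4=(5, -1, -5)
t=4: X=(5, -1, -5), d=0 → +e1, X_5=(6, -1, -5)
t=5: X=(6, -1, -5), d=4 → +e3, X_6=(6, -1, -4)


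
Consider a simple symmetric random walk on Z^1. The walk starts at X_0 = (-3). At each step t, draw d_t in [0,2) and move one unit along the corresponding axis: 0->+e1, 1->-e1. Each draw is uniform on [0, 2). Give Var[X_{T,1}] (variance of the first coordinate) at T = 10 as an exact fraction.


Outcome values over d=0..1: [1, -1]
Σy = 0, Σy² = 2, M = 2
μ = 0/2 = 0,  σ² = 2/2 − (0)² = 1
Independent increments: Var[X_10] = 10·σ² = 10·(1) = 10

10


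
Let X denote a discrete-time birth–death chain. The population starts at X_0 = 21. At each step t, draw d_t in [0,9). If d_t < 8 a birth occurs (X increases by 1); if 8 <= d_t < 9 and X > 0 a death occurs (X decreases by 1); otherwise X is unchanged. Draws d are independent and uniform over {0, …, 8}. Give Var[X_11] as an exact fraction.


352/81

X can drop by at most 1 per step and X_0 = 21 > T = 11, so X_t >= 21 − t >= 10 > 0 for every t <= 11: the floor at 0 (the 'and X > 0' condition) never binds. Hence X_11 = X_0 + Σ_{t<11} Y_t with i.i.d. increments Y_t = y(d_t) ∈ {+1, −1, 0}.
Outcome values over d=0..8: [1, 1, 1, 1, 1, 1, 1, 1, -1]
Σy = 7, Σy² = 9, M = 9
μ = 7/9 = 7/9,  σ² = 9/9 − (7/9)² = 32/81
Independent increments: Var[X_11] = 11·σ² = 11·(32/81) = 352/81


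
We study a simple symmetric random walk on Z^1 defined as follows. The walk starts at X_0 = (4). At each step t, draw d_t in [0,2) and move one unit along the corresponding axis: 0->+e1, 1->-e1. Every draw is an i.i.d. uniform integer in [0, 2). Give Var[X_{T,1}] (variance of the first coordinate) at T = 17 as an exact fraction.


Outcome values over d=0..1: [1, -1]
Σy = 0, Σy² = 2, M = 2
μ = 0/2 = 0,  σ² = 2/2 − (0)² = 1
Independent increments: Var[X_17] = 17·σ² = 17·(1) = 17

17


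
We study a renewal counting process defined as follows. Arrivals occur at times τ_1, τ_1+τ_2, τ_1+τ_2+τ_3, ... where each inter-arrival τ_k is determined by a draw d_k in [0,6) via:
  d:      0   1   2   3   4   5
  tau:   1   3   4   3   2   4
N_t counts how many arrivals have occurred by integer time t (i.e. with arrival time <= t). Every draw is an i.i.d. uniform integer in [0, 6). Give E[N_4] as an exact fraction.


Inter-arrival values over d=0..5: [1, 3, 4, 3, 2, 4]
Each d has probability 1/6, so the pmf of τ is: f(1) = 1/6, f(2) = 1/6, f(3) = 1/3, f(4) = 1/3
Renewal equation for m(n) = E[N_n]: condition on τ_1 = k (if k <= n, one arrival plus a fresh copy on the remaining n−k steps): m(n) = F(n) + Σ_{k<=n} f(k)·m(n−k), where F(n) = P(τ <= n) and m(0) = 0
m(1) = F(1) = 1/6
m(2) = F(2) + f(1)·m(1) = 1/3 + 1/6·1/6 = 13/36
m(3) = F(3) + f(1)·m(2) + f(2)·m(1) = 2/3 + 1/6·13/36 + 1/6·1/6 = 163/216
m(4) = F(4) + f(1)·m(3) + f(2)·m(2) + f(3)·m(1) = 1 + 1/6·163/216 + 1/6·13/36 + 1/3·1/6 = 1609/1296
E[N_4] = m(4) = 1609/1296

1609/1296


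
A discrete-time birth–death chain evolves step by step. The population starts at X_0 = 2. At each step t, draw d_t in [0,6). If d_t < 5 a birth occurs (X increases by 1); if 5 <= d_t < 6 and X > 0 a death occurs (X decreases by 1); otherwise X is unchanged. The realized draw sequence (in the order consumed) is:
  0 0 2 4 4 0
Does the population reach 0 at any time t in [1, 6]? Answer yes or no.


no

t=0: X=2, d=0 → birth, X_1=3
t=1: X=3, d=0 → birth, X_2=4
t=2: X=4, d=2 → birth, X_3=5
t=3: X=5, d=4 → birth, X_4=6
t=4: X=6, d=4 → birth, X_5=7
t=5: X=7, d=0 → birth, X_6=8


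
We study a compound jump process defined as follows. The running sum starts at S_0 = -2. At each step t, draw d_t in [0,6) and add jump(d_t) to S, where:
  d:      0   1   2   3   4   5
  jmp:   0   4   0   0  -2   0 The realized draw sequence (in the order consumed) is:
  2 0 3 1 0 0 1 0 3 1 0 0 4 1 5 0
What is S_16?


12

t=0: S=-2, d=2, jump=0, S_1=-2
t=1: S=-2, d=0, jump=0, S_2=-2
t=2: S=-2, d=3, jump=0, S_3=-2
t=3: S=-2, d=1, jump=4, S_4=2
t=4: S=2, d=0, jump=0, S_5=2
t=5: S=2, d=0, jump=0, S_6=2
t=6: S=2, d=1, jump=4, S_7=6
t=7: S=6, d=0, jump=0, S_8=6
t=8: S=6, d=3, jump=0, S_9=6
t=9: S=6, d=1, jump=4, S_10=10
t=10: S=10, d=0, jump=0, S_11=10
t=11: S=10, d=0, jump=0, S_12=10
t=12: S=10, d=4, jump=-2, S_13=8
t=13: S=8, d=1, jump=4, S_14=12
t=14: S=12, d=5, jump=0, S_15=12
t=15: S=12, d=0, jump=0, S_16=12


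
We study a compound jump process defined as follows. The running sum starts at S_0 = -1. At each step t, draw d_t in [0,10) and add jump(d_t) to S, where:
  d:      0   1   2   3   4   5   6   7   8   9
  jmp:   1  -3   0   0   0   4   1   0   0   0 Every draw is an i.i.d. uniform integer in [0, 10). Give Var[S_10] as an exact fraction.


261/10

Outcome values over d=0..9: [1, -3, 0, 0, 0, 4, 1, 0, 0, 0]
Σy = 3, Σy² = 27, M = 10
μ = 3/10 = 3/10,  σ² = 27/10 − (3/10)² = 261/100
Independent increments: Var[S_10] = 10·σ² = 10·(261/100) = 261/10


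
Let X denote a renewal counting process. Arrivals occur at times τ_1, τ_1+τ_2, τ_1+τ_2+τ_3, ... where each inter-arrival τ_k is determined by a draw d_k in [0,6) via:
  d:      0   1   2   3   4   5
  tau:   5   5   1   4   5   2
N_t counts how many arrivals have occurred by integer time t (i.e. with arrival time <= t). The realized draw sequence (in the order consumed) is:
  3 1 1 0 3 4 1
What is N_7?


1

draw d_1=3: τ_1=4, arrival time A_1=4
draw d_2=1: τ_2=5, arrival time A_2=9
draw d_3=1: τ_3=5, arrival time A_3=14
draw d_4=0: τ_4=5, arrival time A_4=19
draw d_5=3: τ_5=4, arrival time A_5=23
draw d_6=4: τ_6=5, arrival time A_6=28
draw d_7=1: τ_7=5, arrival time A_7=33
N_t over t=0..7: 0:0 1:0 2:0 3:0 4:1 5:1 6:1 7:1


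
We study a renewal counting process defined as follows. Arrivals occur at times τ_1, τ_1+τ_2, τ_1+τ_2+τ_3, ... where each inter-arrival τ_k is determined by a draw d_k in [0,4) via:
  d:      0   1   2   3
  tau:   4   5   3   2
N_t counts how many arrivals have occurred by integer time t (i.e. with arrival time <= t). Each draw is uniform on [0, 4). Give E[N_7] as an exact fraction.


Inter-arrival values over d=0..3: [4, 5, 3, 2]
Each d has probability 1/4, so the pmf of τ is: f(2) = 1/4, f(3) = 1/4, f(4) = 1/4, f(5) = 1/4
Renewal equation for m(n) = E[N_n]: condition on τ_1 = k (if k <= n, one arrival plus a fresh copy on the remaining n−k steps): m(n) = F(n) + Σ_{k<=n} f(k)·m(n−k), where F(n) = P(τ <= n) and m(0) = 0
m(1) = F(1) = 0
m(2) = F(2) = 1/4
m(3) = F(3) = 1/2
m(4) = F(4) + f(2)·m(2) = 3/4 + 1/4·1/4 = 13/16
m(5) = F(5) + f(2)·m(3) + f(3)·m(2) = 1 + 1/4·1/2 + 1/4·1/4 = 19/16
m(6) = F(6) + f(2)·m(4) + f(3)·m(3) + f(4)·m(2) = 1 + 1/4·13/16 + 1/4·1/2 + 1/4·1/4 = 89/64
m(7) = F(7) + f(2)·m(5) + f(3)·m(4) + f(4)·m(3) + f(5)·m(2) = 1 + 1/4·19/16 + 1/4·13/16 + 1/4·1/2 + 1/4·1/4 = 27/16
E[N_7] = m(7) = 27/16

27/16


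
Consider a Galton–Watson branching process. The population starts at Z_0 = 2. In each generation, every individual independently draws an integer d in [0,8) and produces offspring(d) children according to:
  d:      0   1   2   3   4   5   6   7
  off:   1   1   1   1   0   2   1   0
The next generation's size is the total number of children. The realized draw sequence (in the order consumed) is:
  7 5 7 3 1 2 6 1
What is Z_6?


1

gen 0: Z_0=2, draws=[7, 5], offspring=[0, 2], Z_1=2
gen 1: Z_1=2, draws=[7, 3], offspring=[0, 1], Z_2=1
gen 2: Z_2=1, draws=[1], offspring=[1], Z_3=1
gen 3: Z_3=1, draws=[2], offspring=[1], Z_4=1
gen 4: Z_4=1, draws=[6], offspring=[1], Z_5=1
gen 5: Z_5=1, draws=[1], offspring=[1], Z_6=1


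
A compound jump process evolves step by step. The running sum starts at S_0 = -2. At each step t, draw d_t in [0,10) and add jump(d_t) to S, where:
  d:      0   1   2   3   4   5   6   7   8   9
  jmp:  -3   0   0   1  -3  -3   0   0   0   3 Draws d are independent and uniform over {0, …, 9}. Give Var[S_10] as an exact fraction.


Outcome values over d=0..9: [-3, 0, 0, 1, -3, -3, 0, 0, 0, 3]
Σy = -5, Σy² = 37, M = 10
μ = -5/10 = -1/2,  σ² = 37/10 − (-1/2)² = 69/20
Independent increments: Var[S_10] = 10·σ² = 10·(69/20) = 69/2

69/2


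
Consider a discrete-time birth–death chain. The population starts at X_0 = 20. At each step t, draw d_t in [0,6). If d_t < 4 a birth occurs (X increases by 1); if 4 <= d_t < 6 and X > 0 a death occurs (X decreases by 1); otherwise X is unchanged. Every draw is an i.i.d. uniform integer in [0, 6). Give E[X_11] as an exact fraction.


71/3

X can drop by at most 1 per step and X_0 = 20 > T = 11, so X_t >= 20 − t >= 9 > 0 for every t <= 11: the floor at 0 (the 'and X > 0' condition) never binds. Hence X_11 = X_0 + Σ_{t<11} Y_t with i.i.d. increments Y_t = y(d_t) ∈ {+1, −1, 0}.
Outcome values over d=0..5: [1, 1, 1, 1, -1, -1]
Σy = 2, Σy² = 6, M = 6
μ = 2/6 = 1/3,  σ² = 6/6 − (1/3)² = 8/9
E[X_11] = 20 + 11·(1/3) = 71/3


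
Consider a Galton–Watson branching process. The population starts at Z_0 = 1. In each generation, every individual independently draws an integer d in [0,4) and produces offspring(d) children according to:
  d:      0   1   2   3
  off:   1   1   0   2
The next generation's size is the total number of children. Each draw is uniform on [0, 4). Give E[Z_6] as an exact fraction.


Outcome values over d=0..3: [1, 1, 0, 2]
Σy = 4, Σy² = 6, M = 4
μ = 4/4 = 1,  σ² = 6/4 − (1)² = 1/2
E[Z_0] = 1
E[Z_1] = 1·E[Z_0] = 1
E[Z_2] = 1·E[Z_1] = 1
E[Z_3] = 1·E[Z_2] = 1
E[Z_4] = 1·E[Z_3] = 1
E[Z_5] = 1·E[Z_4] = 1
E[Z_6] = 1·E[Z_5] = 1

1


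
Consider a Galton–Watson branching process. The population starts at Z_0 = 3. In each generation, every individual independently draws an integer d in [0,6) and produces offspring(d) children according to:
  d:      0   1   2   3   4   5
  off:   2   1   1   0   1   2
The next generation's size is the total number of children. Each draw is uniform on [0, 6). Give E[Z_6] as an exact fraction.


Outcome values over d=0..5: [2, 1, 1, 0, 1, 2]
Σy = 7, Σy² = 11, M = 6
μ = 7/6 = 7/6,  σ² = 11/6 − (7/6)² = 17/36
E[Z_0] = 3
E[Z_1] = 7/6·E[Z_0] = 7/2
E[Z_2] = 7/6·E[Z_1] = 49/12
E[Z_3] = 7/6·E[Z_2] = 343/72
E[Z_4] = 7/6·E[Z_3] = 2401/432
E[Z_5] = 7/6·E[Z_4] = 16807/2592
E[Z_6] = 7/6·E[Z_5] = 117649/15552

117649/15552


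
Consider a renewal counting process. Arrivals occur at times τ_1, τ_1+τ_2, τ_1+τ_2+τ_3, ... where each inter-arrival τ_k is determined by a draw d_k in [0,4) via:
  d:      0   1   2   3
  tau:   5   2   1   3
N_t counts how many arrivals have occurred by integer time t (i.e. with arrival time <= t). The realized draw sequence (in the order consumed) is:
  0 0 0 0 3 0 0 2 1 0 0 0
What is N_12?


draw d_1=0: τ_1=5, arrival time A_1=5
draw d_2=0: τ_2=5, arrival time A_2=10
draw d_3=0: τ_3=5, arrival time A_3=15
draw d_4=0: τ_4=5, arrival time A_4=20
draw d_5=3: τ_5=3, arrival time A_5=23
draw d_6=0: τ_6=5, arrival time A_6=28
draw d_7=0: τ_7=5, arrival time A_7=33
draw d_8=2: τ_8=1, arrival time A_8=34
draw d_9=1: τ_9=2, arrival time A_9=36
draw d_10=0: τ_10=5, arrival time A_10=41
draw d_11=0: τ_11=5, arrival time A_11=46
draw d_12=0: τ_12=5, arrival time A_12=51
N_t over t=0..12: 0:0 1:0 2:0 3:0 4:0 5:1 6:1 7:1 8:1 9:1 10:2 11:2 12:2

2


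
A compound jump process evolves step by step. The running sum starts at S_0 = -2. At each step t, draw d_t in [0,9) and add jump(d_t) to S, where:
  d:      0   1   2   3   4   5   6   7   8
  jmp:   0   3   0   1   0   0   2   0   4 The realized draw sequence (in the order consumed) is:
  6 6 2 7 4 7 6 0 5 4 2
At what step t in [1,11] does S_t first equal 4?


7

t=0: S=-2, d=6, jump=2, S_1=0
t=1: S=0, d=6, jump=2, S_2=2
t=2: S=2, d=2, jump=0, S_3=2
t=3: S=2, d=7, jump=0, S_4=2
t=4: S=2, d=4, jump=0, S_5=2
t=5: S=2, d=7, jump=0, S_6=2
t=6: S=2, d=6, jump=2, S_7=4
t=7: S=4, d=0, jump=0, S_8=4
t=8: S=4, d=5, jump=0, S_9=4
t=9: S=4, d=4, jump=0, S_10=4
t=10: S=4, d=2, jump=0, S_11=4


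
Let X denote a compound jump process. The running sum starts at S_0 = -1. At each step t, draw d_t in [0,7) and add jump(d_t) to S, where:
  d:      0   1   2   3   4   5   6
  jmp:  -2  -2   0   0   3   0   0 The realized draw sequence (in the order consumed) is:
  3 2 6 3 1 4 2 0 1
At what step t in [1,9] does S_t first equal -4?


t=0: S=-1, d=3, jump=0, S_1=-1
t=1: S=-1, d=2, jump=0, S_2=-1
t=2: S=-1, d=6, jump=0, S_3=-1
t=3: S=-1, d=3, jump=0, S_4=-1
t=4: S=-1, d=1, jump=-2, S_5=-3
t=5: S=-3, d=4, jump=3, S_6=0
t=6: S=0, d=2, jump=0, S_7=0
t=7: S=0, d=0, jump=-2, S_8=-2
t=8: S=-2, d=1, jump=-2, S_9=-4

9


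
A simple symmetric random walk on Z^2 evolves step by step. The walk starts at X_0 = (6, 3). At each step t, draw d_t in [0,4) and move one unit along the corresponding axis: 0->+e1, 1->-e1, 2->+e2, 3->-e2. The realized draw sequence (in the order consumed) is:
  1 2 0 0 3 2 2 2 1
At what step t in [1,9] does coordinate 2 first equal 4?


2

t=0: X=(6, 3), d=1 → -e1, X_1=(5, 3)
t=1: X=(5, 3), d=2 → +e2, X_2=(5, 4)
t=2: X=(5, 4), d=0 → +e1, X_3=(6, 4)
t=3: X=(6, 4), d=0 → +e1, X_4=(7, 4)
t=4: X=(7, 4), d=3 → -e2, X_5=(7, 3)
t=5: X=(7, 3), d=2 → +e2, X_6=(7, 4)
t=6: X=(7, 4), d=2 → +e2, X_7=(7, 5)
t=7: X=(7, 5), d=2 → +e2, X_8=(7, 6)
t=8: X=(7, 6), d=1 → -e1, X_9=(6, 6)


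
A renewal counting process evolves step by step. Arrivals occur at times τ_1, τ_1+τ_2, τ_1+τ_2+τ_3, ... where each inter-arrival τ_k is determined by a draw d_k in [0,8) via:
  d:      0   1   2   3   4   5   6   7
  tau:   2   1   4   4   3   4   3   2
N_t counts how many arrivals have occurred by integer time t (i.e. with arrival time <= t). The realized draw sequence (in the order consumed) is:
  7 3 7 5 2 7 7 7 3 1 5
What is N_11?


3

draw d_1=7: τ_1=2, arrival time A_1=2
draw d_2=3: τ_2=4, arrival time A_2=6
draw d_3=7: τ_3=2, arrival time A_3=8
draw d_4=5: τ_4=4, arrival time A_4=12
draw d_5=2: τ_5=4, arrival time A_5=16
draw d_6=7: τ_6=2, arrival time A_6=18
draw d_7=7: τ_7=2, arrival time A_7=20
draw d_8=7: τ_8=2, arrival time A_8=22
draw d_9=3: τ_9=4, arrival time A_9=26
draw d_10=1: τ_10=1, arrival time A_10=27
draw d_11=5: τ_11=4, arrival time A_11=31
N_t over t=0..11: 0:0 1:0 2:1 3:1 4:1 5:1 6:2 7:2 8:3 9:3 10:3 11:3


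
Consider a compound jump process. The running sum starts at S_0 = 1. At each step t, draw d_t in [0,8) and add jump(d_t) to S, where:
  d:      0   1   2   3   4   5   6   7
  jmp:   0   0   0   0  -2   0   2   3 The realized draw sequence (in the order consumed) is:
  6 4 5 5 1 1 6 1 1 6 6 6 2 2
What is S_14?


9

t=0: S=1, d=6, jump=2, S_1=3
t=1: S=3, d=4, jump=-2, S_2=1
t=2: S=1, d=5, jump=0, S_3=1
t=3: S=1, d=5, jump=0, S_4=1
t=4: S=1, d=1, jump=0, S_5=1
t=5: S=1, d=1, jump=0, S_6=1
t=6: S=1, d=6, jump=2, S_7=3
t=7: S=3, d=1, jump=0, S_8=3
t=8: S=3, d=1, jump=0, S_9=3
t=9: S=3, d=6, jump=2, S_10=5
t=10: S=5, d=6, jump=2, S_11=7
t=11: S=7, d=6, jump=2, S_12=9
t=12: S=9, d=2, jump=0, S_13=9
t=13: S=9, d=2, jump=0, S_14=9


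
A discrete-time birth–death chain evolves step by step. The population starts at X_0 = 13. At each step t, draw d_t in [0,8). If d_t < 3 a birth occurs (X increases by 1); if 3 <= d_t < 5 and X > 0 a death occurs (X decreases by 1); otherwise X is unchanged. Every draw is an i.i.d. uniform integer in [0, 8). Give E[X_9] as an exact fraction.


X can drop by at most 1 per step and X_0 = 13 > T = 9, so X_t >= 13 − t >= 4 > 0 for every t <= 9: the floor at 0 (the 'and X > 0' condition) never binds. Hence X_9 = X_0 + Σ_{t<9} Y_t with i.i.d. increments Y_t = y(d_t) ∈ {+1, −1, 0}.
Outcome values over d=0..7: [1, 1, 1, -1, -1, 0, 0, 0]
Σy = 1, Σy² = 5, M = 8
μ = 1/8 = 1/8,  σ² = 5/8 − (1/8)² = 39/64
E[X_9] = 13 + 9·(1/8) = 113/8

113/8


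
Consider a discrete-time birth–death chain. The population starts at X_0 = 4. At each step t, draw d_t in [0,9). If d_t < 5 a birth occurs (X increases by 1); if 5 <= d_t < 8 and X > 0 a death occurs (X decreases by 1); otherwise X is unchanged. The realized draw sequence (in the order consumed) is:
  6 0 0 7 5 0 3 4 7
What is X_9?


t=0: X=4, d=6 → death, X_1=3
t=1: X=3, d=0 → birth, X_2=4
t=2: X=4, d=0 → birth, X_3=5
t=3: X=5, d=7 → death, X_4=4
t=4: X=4, d=5 → death, X_5=3
t=5: X=3, d=0 → birth, X_6=4
t=6: X=4, d=3 → birth, X_7=5
t=7: X=5, d=4 → birth, X_8=6
t=8: X=6, d=7 → death, X_9=5

5


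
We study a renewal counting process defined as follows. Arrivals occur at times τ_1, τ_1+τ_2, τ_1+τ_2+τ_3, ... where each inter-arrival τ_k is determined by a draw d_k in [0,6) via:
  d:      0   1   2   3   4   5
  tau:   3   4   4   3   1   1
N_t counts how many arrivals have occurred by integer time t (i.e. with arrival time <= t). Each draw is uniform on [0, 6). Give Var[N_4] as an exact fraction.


2360/6561

Inter-arrival values over d=0..5: [3, 4, 4, 3, 1, 1]
Each d has probability 1/6, so the pmf of τ is: f(1) = 1/3, f(3) = 1/3, f(4) = 1/3
Let p_n(j) = P(N_n = j), with p_0 = [1]. Condition on τ_1: p_n(0) = P(τ > n), and for j >= 1, p_n(j) = Σ_{k<=n} f(k)·p_{n−k}(j−1)
p_1 = [2/3, 1/3]  (j = 0..1)
p_2 = [2/3, 2/9, 1/9]  (j = 0..2)
p_3 = [1/3, 5/9, 2/27, 1/27]  (j = 0..3)
p_4 = [0, 2/3, 8/27, 2/81, 1/81]  (j = 0..4)
E[N_4] = Σ j·p_4(j) = 112/81;  E[N_4²] = Σ j²·p_4(j) = 184/81
Var[N_4] = 184/81 − (112/81)² = 2360/6561


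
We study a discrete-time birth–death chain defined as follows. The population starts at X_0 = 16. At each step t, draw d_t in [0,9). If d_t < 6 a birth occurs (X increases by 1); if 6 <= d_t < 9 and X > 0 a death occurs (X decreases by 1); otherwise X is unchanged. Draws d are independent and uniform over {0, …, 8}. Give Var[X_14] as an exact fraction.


X can drop by at most 1 per step and X_0 = 16 > T = 14, so X_t >= 16 − t >= 2 > 0 for every t <= 14: the floor at 0 (the 'and X > 0' condition) never binds. Hence X_14 = X_0 + Σ_{t<14} Y_t with i.i.d. increments Y_t = y(d_t) ∈ {+1, −1, 0}.
Outcome values over d=0..8: [1, 1, 1, 1, 1, 1, -1, -1, -1]
Σy = 3, Σy² = 9, M = 9
μ = 3/9 = 1/3,  σ² = 9/9 − (1/3)² = 8/9
Independent increments: Var[X_14] = 14·σ² = 14·(8/9) = 112/9

112/9


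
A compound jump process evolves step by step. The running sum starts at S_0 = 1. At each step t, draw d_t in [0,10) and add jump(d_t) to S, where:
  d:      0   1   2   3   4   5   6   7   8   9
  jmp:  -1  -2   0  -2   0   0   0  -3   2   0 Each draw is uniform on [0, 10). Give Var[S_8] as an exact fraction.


368/25

Outcome values over d=0..9: [-1, -2, 0, -2, 0, 0, 0, -3, 2, 0]
Σy = -6, Σy² = 22, M = 10
μ = -6/10 = -3/5,  σ² = 22/10 − (-3/5)² = 46/25
Independent increments: Var[S_8] = 8·σ² = 8·(46/25) = 368/25


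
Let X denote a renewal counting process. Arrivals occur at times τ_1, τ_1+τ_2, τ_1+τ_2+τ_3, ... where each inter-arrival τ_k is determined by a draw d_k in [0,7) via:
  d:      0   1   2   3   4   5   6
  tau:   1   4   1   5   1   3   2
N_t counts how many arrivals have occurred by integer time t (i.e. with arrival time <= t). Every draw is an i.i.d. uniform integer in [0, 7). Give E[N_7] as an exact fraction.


Inter-arrival values over d=0..6: [1, 4, 1, 5, 1, 3, 2]
Each d has probability 1/7, so the pmf of τ is: f(1) = 3/7, f(2) = 1/7, f(3) = 1/7, f(4) = 1/7, f(5) = 1/7
Renewal equation for m(n) = E[N_n]: condition on τ_1 = k (if k <= n, one arrival plus a fresh copy on the remaining n−k steps): m(n) = F(n) + Σ_{k<=n} f(k)·m(n−k), where F(n) = P(τ <= n) and m(0) = 0
m(1) = F(1) = 3/7
m(2) = F(2) + f(1)·m(1) = 4/7 + 3/7·3/7 = 37/49
m(3) = F(3) + f(1)·m(2) + f(2)·m(1) = 5/7 + 3/7·37/49 + 1/7·3/7 = 377/343
m(4) = F(4) + f(1)·m(3) + f(2)·m(2) + f(3)·m(1) = 6/7 + 3/7·377/343 + 1/7·37/49 + 1/7·3/7 = 3595/2401
m(5) = F(5) + f(1)·m(4) + f(2)·m(3) + f(3)·m(2) + f(4)·m(1) = 1 + 3/7·3595/2401 + 1/7·377/343 + 1/7·37/49 + 1/7·3/7 = 33073/16807
m(6) = F(6) + f(1)·m(5) + f(2)·m(4) + f(3)·m(3) + f(4)·m(2) + f(5)·m(1) = 1 + 3/7·33073/16807 + 1/7·3595/2401 + 1/7·377/343 + 1/7·37/49 + 1/7·3/7 = 280400/117649
m(7) = F(7) + f(1)·m(6) + f(2)·m(5) + f(3)·m(4) + f(4)·m(3) + f(5)·m(2) = 1 + 3/7·280400/117649 + 1/7·33073/16807 + 1/7·3595/2401 + 1/7·377/343 + 1/7·37/49 = 2290557/823543
E[N_7] = m(7) = 2290557/823543

2290557/823543


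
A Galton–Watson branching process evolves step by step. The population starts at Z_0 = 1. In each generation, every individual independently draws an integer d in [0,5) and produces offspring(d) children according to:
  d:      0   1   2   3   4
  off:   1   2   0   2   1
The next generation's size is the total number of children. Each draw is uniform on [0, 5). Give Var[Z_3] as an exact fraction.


Outcome values over d=0..4: [1, 2, 0, 2, 1]
Σy = 6, Σy² = 10, M = 5
μ = 6/5 = 6/5,  σ² = 10/5 − (6/5)² = 14/25
V_0 = 0, E_0 = 1
V_1 = 14/25·E_0 + (6/5)²·V_0 = 14/25;  E_1 = 6/5
V_2 = 14/25·E_1 + (6/5)²·V_1 = 924/625;  E_2 = 36/25
V_3 = 14/25·E_2 + (6/5)²·V_2 = 45864/15625;  E_3 = 216/125

45864/15625
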